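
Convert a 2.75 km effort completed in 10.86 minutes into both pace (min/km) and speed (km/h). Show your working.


Pace = time / distance = 10.86 min / 2.75 km = 3.9491 min/km
Speed = distance / time_in_hours = 2.75 / 0.181 hr
Speed = 15.1934 km/h

3.9491 min/km, 15.1934 km/h


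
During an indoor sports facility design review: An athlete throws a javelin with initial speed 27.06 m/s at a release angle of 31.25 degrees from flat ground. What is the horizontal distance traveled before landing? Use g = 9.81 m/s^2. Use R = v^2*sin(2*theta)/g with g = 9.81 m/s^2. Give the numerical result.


R = v^2 * sin(2*theta) / g
Convert angle to radians: theta = 31.25 deg = 0.5454 rad
sin(2*theta) = sin(1.0908) = 0.887
R = 27.06^2 * 0.887 / 9.81
R = 732.2436 * 0.887 / 9.81 = 66.2088 m

66.2088 m


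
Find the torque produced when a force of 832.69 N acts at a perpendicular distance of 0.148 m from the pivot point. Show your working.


tau = F * d
tau = 832.69 * 0.148
tau = 123.2381 N*m

123.2381 N*m


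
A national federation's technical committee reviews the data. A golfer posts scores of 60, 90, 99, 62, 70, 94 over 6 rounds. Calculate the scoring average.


Average = sum / n
Sum = 475
Average = 475 / 6 = 79.1667

79.1667


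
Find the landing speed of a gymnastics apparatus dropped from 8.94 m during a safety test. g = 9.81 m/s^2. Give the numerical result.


v = sqrt(2 * g * h)
v = sqrt(2 * 9.81 * 8.94)
v = sqrt(175.4028) = 13.244 m/s

13.244 m/s


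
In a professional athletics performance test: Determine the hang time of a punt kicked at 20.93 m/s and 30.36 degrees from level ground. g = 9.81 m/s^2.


T = 2*v*sin(theta)/g
sin(theta) = sin(30.36 deg) = 0.5054
T = 2*20.93*0.5054 / 9.81
T = 21.1574 / 9.81 = 2.1567 s

2.1567 s


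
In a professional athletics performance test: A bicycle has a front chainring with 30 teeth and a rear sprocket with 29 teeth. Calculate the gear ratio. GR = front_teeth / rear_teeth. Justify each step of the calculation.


GR = front_teeth / rear_teeth
GR = 30 / 29
GR = 1.0345

1.0345


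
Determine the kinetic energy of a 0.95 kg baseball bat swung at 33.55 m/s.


KE = 0.5 * m * v^2
KE = 0.5 * 0.95 * 33.55^2
KE = 0.5 * 0.95 * 1125.6025 = 534.6612 J

534.6612 J


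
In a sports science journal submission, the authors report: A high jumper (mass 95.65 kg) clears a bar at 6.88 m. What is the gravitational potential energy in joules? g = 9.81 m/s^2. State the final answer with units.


PE = m * g * h
PE = 95.65 * 9.81 * 6.88
PE = 938.3265 * 6.88 = 6455.6863 J

6455.6863 J


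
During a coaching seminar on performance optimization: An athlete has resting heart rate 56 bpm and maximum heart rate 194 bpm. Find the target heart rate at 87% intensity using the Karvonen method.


Target = HRrest + pct*(HRmax - HRrest)
Heart rate reserve = HRmax - HRrest = 194 - 56 = 138 bpm
Fraction = 87% = 0.87
Target = 56 + 0.87 * 138
Target = 56 + 120.06 = 176.06 bpm

176.06 bpm


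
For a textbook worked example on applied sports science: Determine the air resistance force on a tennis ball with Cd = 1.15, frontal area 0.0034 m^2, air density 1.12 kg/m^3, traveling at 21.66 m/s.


Fd = 0.5 * Cd * rho * A * v^2
Fd = 0.5 * 1.15 * 1.12 * 0.0034 * 21.66^2
v^2 = 469.1556
Fd = 0.5 * 1.15 * 1.12 * 0.0034 * 469.1556 = 1.0273 N

1.0273 N


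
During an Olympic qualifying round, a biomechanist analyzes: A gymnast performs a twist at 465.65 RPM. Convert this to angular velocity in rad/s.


omega = RPM * 2 * pi / 60
omega = 465.65 * 2 * 3.14159 / 60
omega = 2925.7652 / 60 = 48.7628 rad/s

48.7628 rad/s


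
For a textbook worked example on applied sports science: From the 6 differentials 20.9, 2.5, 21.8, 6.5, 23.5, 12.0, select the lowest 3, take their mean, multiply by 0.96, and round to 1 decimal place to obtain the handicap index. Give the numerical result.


All differentials: 20.9, 2.5, 21.8, 6.5, 23.5, 12.0
Sorted: 2.5, 6.5, 12.0, 20.9, 21.8, 23.5
Best 3: 2.5, 6.5, 12.0
Average of best = 21 / 3 = 7
Raw index = 7 * 0.96 = 6.72
Handicap index = round(6.72, 1) = 6.7

6.7


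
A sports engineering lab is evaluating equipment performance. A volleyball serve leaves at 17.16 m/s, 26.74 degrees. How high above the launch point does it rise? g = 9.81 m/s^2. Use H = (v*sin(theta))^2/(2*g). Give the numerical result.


H = (v*sin(theta))^2 / (2*g)
vy = v*sin(theta) = 17.16 * sin(26.74 deg) = 7.721 m/s
H = vy^2 / (2*g) = 59.6141 / (2*9.81)
H = 59.6141 / 19.62 = 3.0384 m

3.0384 m


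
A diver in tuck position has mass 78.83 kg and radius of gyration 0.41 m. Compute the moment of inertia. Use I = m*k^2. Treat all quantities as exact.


I = m * k^2
I = 78.83 * 0.41^2
I = 78.83 * 0.1681 = 13.2513 kg*m^2

13.2513 kg*m^2


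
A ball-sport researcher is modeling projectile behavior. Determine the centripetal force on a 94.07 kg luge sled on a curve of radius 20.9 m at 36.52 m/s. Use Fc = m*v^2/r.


Fc = m * v^2 / r
v^2 = 36.52^2 = 1333.7104
Fc = 94.07 * 1333.7104 / 20.9
Fc = 125462.1373 / 20.9 = 6002.9731 N

6002.9731 N


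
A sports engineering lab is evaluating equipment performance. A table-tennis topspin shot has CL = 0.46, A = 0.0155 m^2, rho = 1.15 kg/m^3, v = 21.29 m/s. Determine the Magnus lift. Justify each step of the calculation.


FM = 0.5 * CL * rho * A * v^2
FM = 0.5 * 0.46 * 1.15 * 0.0155 * 21.29^2
v^2 = 453.2641
FM = 0.5 * 0.46 * 1.15 * 0.0155 * 453.2641 = 1.8583 N

1.8583 N


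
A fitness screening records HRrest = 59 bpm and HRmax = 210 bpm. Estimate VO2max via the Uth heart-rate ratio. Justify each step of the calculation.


VO2max = 15.3 * HRmax / HRrest
VO2max = 15.3 * 210 / 59
VO2max = 3213 / 59 = 54.4576 mL/kg/min

54.4576 mL/kg/min


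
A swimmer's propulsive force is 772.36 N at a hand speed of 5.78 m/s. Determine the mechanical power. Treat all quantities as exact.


P = F * v
P = 772.36 * 5.78
P = 4464.2408 W

4464.2408 W


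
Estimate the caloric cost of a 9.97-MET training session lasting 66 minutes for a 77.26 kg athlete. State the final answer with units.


kcal = MET * mass * time_hr
Convert time: 66 min = 1.1 hr
kcal = 9.97 * 77.26 * 1.1
kcal = 847.3104 kcal

847.3104 kcal


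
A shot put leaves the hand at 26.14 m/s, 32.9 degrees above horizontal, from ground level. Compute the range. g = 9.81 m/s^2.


R = v^2 * sin(2*theta) / g
Convert angle to radians: theta = 32.9 deg = 0.5742 rad
sin(2*theta) = sin(1.1484) = 0.9121
R = 26.14^2 * 0.9121 / 9.81
R = 683.2996 * 0.9121 / 9.81 = 63.5322 m

63.5322 m


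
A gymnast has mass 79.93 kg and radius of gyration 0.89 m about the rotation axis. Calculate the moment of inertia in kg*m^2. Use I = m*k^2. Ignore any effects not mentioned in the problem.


I = m * k^2
I = 79.93 * 0.89^2
I = 79.93 * 0.7921 = 63.3126 kg*m^2

63.3126 kg*m^2


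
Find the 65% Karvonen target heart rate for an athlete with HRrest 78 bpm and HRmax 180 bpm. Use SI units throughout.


Target = HRrest + pct*(HRmax - HRrest)
Heart rate reserve = HRmax - HRrest = 180 - 78 = 102 bpm
Fraction = 65% = 0.65
Target = 78 + 0.65 * 102
Target = 78 + 66.3 = 144.3 bpm

144.3 bpm


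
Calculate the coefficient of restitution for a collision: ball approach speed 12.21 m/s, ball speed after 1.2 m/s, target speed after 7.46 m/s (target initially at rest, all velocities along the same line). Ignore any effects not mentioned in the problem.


e = (v2_after - v1_after) / (v1_before - v2_before)
Numerator = 7.46 - 1.2 = 6.26
Denominator = 12.21 - 0 = 12.21
e = 6.26 / 12.21 = 0.5127

0.5127


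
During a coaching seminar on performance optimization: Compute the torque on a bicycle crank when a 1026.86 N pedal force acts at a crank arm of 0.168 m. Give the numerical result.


tau = F * d
tau = 1026.86 * 0.168
tau = 172.5125 N*m

172.5125 N*m


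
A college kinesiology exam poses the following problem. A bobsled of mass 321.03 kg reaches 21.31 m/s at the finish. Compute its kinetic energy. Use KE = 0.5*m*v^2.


KE = 0.5 * m * v^2
KE = 0.5 * 321.03 * 21.31^2
KE = 0.5 * 321.03 * 454.1161 = 72892.4458 J

72892.4458 J


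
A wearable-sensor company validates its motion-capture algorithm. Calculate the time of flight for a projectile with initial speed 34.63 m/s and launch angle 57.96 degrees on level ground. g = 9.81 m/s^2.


T = 2*v*sin(theta)/g
sin(theta) = sin(57.96 deg) = 0.8477
T = 2*34.63*0.8477 / 9.81
T = 58.7102 / 9.81 = 5.9847 s

5.9847 s


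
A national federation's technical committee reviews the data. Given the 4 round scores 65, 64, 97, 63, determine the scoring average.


Average = sum / n
Sum = 289
Average = 289 / 4 = 72.25

72.25


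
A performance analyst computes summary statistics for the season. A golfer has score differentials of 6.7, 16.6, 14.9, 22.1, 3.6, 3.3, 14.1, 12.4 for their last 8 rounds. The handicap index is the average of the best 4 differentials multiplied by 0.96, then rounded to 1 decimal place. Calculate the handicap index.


All differentials: 6.7, 16.6, 14.9, 22.1, 3.6, 3.3, 14.1, 12.4
Sorted: 3.3, 3.6, 6.7, 12.4, 14.1, 14.9, 16.6, 22.1
Best 4: 3.3, 3.6, 6.7, 12.4
Average of best = 26 / 4 = 6.5
Raw index = 6.5 * 0.96 = 6.24
Handicap index = round(6.24, 1) = 6.2

6.2


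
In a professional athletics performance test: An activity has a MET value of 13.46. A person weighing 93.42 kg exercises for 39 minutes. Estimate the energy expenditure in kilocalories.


kcal = MET * mass * time_hr
Convert time: 39 min = 0.65 hr
kcal = 13.46 * 93.42 * 0.65
kcal = 817.3316 kcal

817.3316 kcal


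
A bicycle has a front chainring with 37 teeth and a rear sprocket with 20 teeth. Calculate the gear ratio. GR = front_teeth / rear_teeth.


GR = front_teeth / rear_teeth
GR = 37 / 20
GR = 1.85

1.85


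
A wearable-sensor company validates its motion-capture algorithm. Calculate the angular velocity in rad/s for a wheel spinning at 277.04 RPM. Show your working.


omega = RPM * 2 * pi / 60
omega = 277.04 * 2 * 3.14159 / 60
omega = 1740.6937 / 60 = 29.0116 rad/s

29.0116 rad/s


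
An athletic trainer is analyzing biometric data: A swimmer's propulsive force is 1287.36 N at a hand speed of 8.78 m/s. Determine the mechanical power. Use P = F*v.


P = F * v
P = 1287.36 * 8.78
P = 11303.0208 W

11303.0208 W


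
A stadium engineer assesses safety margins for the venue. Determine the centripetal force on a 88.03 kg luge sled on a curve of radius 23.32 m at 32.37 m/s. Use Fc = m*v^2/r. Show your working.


Fc = m * v^2 / r
v^2 = 32.37^2 = 1047.8169
Fc = 88.03 * 1047.8169 / 23.32
Fc = 92239.3217 / 23.32 = 3955.374 N

3955.374 N


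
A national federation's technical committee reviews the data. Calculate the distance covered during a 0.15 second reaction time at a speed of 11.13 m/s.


d = v * t
d = 11.13 * 0.15
d = 1.6695 m

1.6695 m


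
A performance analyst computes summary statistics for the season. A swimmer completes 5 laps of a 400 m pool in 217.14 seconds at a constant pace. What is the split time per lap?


Split time = total_time / n_laps = 217.14 / 5
Split time = 43.428 s per lap

43.428 s


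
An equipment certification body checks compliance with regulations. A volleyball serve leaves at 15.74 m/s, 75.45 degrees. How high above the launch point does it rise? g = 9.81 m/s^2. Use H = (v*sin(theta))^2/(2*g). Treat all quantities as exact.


H = (v*sin(theta))^2 / (2*g)
vy = v*sin(theta) = 15.74 * sin(75.45 deg) = 15.2352 m/s
H = vy^2 / (2*g) = 232.1113 / (2*9.81)
H = 232.1113 / 19.62 = 11.8303 m

11.8303 m


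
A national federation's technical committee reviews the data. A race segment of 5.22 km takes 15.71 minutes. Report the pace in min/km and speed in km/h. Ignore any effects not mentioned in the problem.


Pace = time / distance = 15.71 min / 5.22 km = 3.0096 min/km
Speed = distance / time_in_hours = 5.22 / 0.2618 hr
Speed = 19.9363 km/h

3.0096 min/km, 19.9363 km/h


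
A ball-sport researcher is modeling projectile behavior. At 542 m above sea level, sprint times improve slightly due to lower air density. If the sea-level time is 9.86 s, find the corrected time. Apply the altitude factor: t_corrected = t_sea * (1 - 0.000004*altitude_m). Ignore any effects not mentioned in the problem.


Correction factor = 1 - 0.000004 * 542 = 0.997832
t_corrected = t_sea * factor = 9.86 * 0.997832
t_corrected = 9.8386 s

9.8386 s


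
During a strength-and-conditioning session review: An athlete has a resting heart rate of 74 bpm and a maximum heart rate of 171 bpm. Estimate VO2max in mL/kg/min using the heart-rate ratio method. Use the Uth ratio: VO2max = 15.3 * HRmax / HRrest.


VO2max = 15.3 * HRmax / HRrest
VO2max = 15.3 * 171 / 74
VO2max = 2616.3 / 74 = 35.3554 mL/kg/min

35.3554 mL/kg/min


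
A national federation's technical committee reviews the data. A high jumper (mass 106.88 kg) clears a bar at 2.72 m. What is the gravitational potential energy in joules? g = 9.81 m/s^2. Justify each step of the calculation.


PE = m * g * h
PE = 106.88 * 9.81 * 2.72
PE = 1048.4928 * 2.72 = 2851.9004 J

2851.9004 J


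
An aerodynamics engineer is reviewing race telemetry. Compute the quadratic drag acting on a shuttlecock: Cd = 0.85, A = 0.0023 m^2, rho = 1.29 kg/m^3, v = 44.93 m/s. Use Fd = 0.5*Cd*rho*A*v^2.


Fd = 0.5 * Cd * rho * A * v^2
Fd = 0.5 * 0.85 * 1.29 * 0.0023 * 44.93^2
v^2 = 2018.7049
Fd = 0.5 * 0.85 * 1.29 * 0.0023 * 2018.7049 = 2.5455 N

2.5455 N


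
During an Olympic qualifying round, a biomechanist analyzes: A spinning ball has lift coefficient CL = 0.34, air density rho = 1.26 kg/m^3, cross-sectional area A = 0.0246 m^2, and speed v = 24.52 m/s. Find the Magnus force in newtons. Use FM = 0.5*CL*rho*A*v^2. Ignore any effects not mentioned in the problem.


FM = 0.5 * CL * rho * A * v^2
FM = 0.5 * 0.34 * 1.26 * 0.0246 * 24.52^2
v^2 = 601.2304
FM = 0.5 * 0.34 * 1.26 * 0.0246 * 601.2304 = 3.1681 N

3.1681 N


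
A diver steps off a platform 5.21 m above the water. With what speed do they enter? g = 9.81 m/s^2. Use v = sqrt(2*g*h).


v = sqrt(2 * g * h)
v = sqrt(2 * 9.81 * 5.21)
v = sqrt(102.2202) = 10.1104 m/s

10.1104 m/s


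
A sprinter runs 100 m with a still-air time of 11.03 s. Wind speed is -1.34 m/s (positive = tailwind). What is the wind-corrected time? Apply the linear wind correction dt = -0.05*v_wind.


dt = -0.05 * v_wind = -0.05 * -1.34 = 0.067 s
t_corrected = t_still + dt = 11.03 + (0.067)
t_corrected = 11.097 s

11.097 s


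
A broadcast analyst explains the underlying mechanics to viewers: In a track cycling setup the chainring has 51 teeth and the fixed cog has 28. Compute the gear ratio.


GR = front_teeth / rear_teeth
GR = 51 / 28
GR = 1.8214

1.8214


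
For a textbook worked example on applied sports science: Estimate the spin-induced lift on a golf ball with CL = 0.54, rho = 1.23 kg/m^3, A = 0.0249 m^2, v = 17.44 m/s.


FM = 0.5 * CL * rho * A * v^2
FM = 0.5 * 0.54 * 1.23 * 0.0249 * 17.44^2
v^2 = 304.1536
FM = 0.5 * 0.54 * 1.23 * 0.0249 * 304.1536 = 2.5151 N

2.5151 N


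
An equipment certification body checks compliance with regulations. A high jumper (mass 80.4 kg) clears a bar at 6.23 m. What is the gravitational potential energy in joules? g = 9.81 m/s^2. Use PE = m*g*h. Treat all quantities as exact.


PE = m * g * h
PE = 80.4 * 9.81 * 6.23
PE = 788.724 * 6.23 = 4913.7505 J

4913.7505 J


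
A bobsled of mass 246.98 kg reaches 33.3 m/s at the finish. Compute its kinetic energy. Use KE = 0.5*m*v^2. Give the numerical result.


KE = 0.5 * m * v^2
KE = 0.5 * 246.98 * 33.3^2
KE = 0.5 * 246.98 * 1108.89 = 136936.8261 J

136936.8261 J


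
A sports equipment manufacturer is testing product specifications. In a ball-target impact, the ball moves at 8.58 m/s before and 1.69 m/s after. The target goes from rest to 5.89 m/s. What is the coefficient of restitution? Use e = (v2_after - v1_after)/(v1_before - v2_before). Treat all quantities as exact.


e = (v2_after - v1_after) / (v1_before - v2_before)
Numerator = 5.89 - 1.69 = 4.2
Denominator = 8.58 - 0 = 8.58
e = 4.2 / 8.58 = 0.4895

0.4895


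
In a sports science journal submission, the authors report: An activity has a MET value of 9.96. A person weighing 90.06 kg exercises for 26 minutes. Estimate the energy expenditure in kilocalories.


kcal = MET * mass * time_hr
Convert time: 26 min = 0.4333 hr
kcal = 9.96 * 90.06 * 0.4333
kcal = 388.699 kcal

388.699 kcal


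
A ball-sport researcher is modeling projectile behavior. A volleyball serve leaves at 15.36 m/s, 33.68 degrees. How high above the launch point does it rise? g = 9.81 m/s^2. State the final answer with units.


H = (v*sin(theta))^2 / (2*g)
vy = v*sin(theta) = 15.36 * sin(33.68 deg) = 8.5179 m/s
H = vy^2 / (2*g) = 72.5555 / (2*9.81)
H = 72.5555 / 19.62 = 3.698 m

3.698 m


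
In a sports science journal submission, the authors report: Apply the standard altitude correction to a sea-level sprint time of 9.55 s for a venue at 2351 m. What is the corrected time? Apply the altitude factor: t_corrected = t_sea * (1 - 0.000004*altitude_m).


Correction factor = 1 - 0.000004 * 2351 = 0.990596
t_corrected = t_sea * factor = 9.55 * 0.990596
t_corrected = 9.4602 s

9.4602 s


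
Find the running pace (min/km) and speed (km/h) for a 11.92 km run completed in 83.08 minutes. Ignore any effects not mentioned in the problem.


Pace = time / distance = 83.08 min / 11.92 km = 6.9698 min/km
Speed = distance / time_in_hours = 11.92 / 1.3847 hr
Speed = 8.6086 km/h

6.9698 min/km, 8.6086 km/h


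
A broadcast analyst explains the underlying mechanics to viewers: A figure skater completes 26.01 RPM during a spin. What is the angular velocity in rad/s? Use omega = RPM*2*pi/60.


omega = RPM * 2 * pi / 60
omega = 26.01 * 2 * 3.14159 / 60
omega = 163.4256 / 60 = 2.7238 rad/s

2.7238 rad/s


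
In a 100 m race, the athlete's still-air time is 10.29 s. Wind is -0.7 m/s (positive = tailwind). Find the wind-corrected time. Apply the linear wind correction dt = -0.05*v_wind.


dt = -0.05 * v_wind = -0.05 * -0.7 = 0.035 s
t_corrected = t_still + dt = 10.29 + (0.035)
t_corrected = 10.325 s

10.325 s


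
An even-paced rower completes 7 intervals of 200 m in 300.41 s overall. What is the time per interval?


Split time = total_time / n_laps = 300.41 / 7
Split time = 42.9157 s per lap

42.9157 s


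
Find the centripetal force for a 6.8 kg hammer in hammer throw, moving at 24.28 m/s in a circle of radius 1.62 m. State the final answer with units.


Fc = m * v^2 / r
v^2 = 24.28^2 = 589.5184
Fc = 6.8 * 589.5184 / 1.62
Fc = 4008.7251 / 1.62 = 2474.5217 N

2474.5217 N


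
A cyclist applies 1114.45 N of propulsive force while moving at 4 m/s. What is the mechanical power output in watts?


P = F * v
P = 1114.45 * 4
P = 4457.8 W

4457.8 W


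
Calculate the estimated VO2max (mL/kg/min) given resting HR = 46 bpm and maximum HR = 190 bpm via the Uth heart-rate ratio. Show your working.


VO2max = 15.3 * HRmax / HRrest
VO2max = 15.3 * 190 / 46
VO2max = 2907 / 46 = 63.1957 mL/kg/min

63.1957 mL/kg/min


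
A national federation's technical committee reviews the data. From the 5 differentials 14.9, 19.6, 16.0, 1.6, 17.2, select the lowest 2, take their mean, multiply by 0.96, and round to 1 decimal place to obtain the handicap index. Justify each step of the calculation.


All differentials: 14.9, 19.6, 16.0, 1.6, 17.2
Sorted: 1.6, 14.9, 16.0, 17.2, 19.6
Best 2: 1.6, 14.9
Average of best = 16.5 / 2 = 8.25
Raw index = 8.25 * 0.96 = 7.92
Handicap index = round(7.92, 1) = 7.9

7.9


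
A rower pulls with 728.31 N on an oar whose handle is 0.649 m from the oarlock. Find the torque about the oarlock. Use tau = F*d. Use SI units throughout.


tau = F * d
tau = 728.31 * 0.649
tau = 472.6732 N*m

472.6732 N*m


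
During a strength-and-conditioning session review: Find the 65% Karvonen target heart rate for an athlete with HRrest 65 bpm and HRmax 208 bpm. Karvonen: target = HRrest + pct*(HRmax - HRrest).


Target = HRrest + pct*(HRmax - HRrest)
Heart rate reserve = HRmax - HRrest = 208 - 65 = 143 bpm
Fraction = 65% = 0.65
Target = 65 + 0.65 * 143
Target = 65 + 92.95 = 157.95 bpm

157.95 bpm


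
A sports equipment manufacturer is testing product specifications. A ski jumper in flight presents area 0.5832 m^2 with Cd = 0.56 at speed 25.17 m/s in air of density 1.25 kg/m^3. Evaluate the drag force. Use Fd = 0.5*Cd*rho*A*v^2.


Fd = 0.5 * Cd * rho * A * v^2
Fd = 0.5 * 0.56 * 1.25 * 0.5832 * 25.17^2
v^2 = 633.5289
Fd = 0.5 * 0.56 * 1.25 * 0.5832 * 633.5289 = 129.3159 N

129.3159 N


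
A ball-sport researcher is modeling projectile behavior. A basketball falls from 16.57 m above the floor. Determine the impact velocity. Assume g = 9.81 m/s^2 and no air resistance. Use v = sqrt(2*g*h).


v = sqrt(2 * g * h)
v = sqrt(2 * 9.81 * 16.57)
v = sqrt(325.1034) = 18.0306 m/s

18.0306 m/s


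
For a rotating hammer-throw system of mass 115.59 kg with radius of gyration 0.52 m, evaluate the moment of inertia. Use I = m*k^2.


I = m * k^2
I = 115.59 * 0.52^2
I = 115.59 * 0.2704 = 31.2555 kg*m^2

31.2555 kg*m^2


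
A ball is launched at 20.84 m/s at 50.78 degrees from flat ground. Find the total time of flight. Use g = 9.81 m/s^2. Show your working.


T = 2*v*sin(theta)/g
sin(theta) = sin(50.78 deg) = 0.7747
T = 2*20.84*0.7747 / 9.81
T = 32.2905 / 9.81 = 3.2916 s

3.2916 s


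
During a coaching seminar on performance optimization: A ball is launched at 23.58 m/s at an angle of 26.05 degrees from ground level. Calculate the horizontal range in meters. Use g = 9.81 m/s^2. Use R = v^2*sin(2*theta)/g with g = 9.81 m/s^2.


R = v^2 * sin(2*theta) / g
Convert angle to radians: theta = 26.05 deg = 0.4547 rad
sin(2*theta) = sin(0.9093) = 0.7891
R = 23.58^2 * 0.7891 / 9.81
R = 556.0164 * 0.7891 / 9.81 = 44.7241 m

44.7241 m


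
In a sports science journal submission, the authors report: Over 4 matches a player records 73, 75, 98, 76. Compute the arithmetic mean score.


Average = sum / n
Sum = 322
Average = 322 / 4 = 80.5

80.5


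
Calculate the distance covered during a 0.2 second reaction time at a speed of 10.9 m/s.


d = v * t
d = 10.9 * 0.2
d = 2.18 m

2.18 m


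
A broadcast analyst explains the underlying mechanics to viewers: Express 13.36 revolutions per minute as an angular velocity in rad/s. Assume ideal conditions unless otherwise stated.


omega = RPM * 2 * pi / 60
omega = 13.36 * 2 * 3.14159 / 60
omega = 83.9434 / 60 = 1.3991 rad/s

1.3991 rad/s


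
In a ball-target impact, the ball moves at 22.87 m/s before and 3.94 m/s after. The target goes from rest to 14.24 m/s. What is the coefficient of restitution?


e = (v2_after - v1_after) / (v1_before - v2_before)
Numerator = 14.24 - 3.94 = 10.3
Denominator = 22.87 - 0 = 22.87
e = 10.3 / 22.87 = 0.4504

0.4504


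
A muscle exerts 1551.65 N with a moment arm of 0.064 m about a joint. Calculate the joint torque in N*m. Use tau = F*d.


tau = F * d
tau = 1551.65 * 0.064
tau = 99.3056 N*m

99.3056 N*m


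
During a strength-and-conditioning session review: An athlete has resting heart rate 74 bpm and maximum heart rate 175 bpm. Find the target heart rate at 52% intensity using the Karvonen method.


Target = HRrest + pct*(HRmax - HRrest)
Heart rate reserve = HRmax - HRrest = 175 - 74 = 101 bpm
Fraction = 52% = 0.52
Target = 74 + 0.52 * 101
Target = 74 + 52.52 = 126.52 bpm

126.52 bpm


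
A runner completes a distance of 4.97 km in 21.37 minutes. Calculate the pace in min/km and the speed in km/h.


Pace = time / distance = 21.37 min / 4.97 km = 4.2998 min/km
Speed = distance / time_in_hours = 4.97 / 0.3562 hr
Speed = 13.9541 km/h

4.2998 min/km, 13.9541 km/h


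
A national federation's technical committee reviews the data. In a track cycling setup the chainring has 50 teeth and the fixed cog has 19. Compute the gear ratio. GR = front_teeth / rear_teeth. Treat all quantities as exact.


GR = front_teeth / rear_teeth
GR = 50 / 19
GR = 2.6316

2.6316


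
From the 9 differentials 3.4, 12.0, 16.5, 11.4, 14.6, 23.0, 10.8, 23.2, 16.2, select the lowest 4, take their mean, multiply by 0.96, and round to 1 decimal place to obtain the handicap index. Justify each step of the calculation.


All differentials: 3.4, 12.0, 16.5, 11.4, 14.6, 23.0, 10.8, 23.2, 16.2
Sorted: 3.4, 10.8, 11.4, 12.0, 14.6, 16.2, 16.5, 23.0, 23.2
Best 4: 3.4, 10.8, 11.4, 12.0
Average of best = 37.6 / 4 = 9.4
Raw index = 9.4 * 0.96 = 9.024
Handicap index = round(9.024, 1) = 9.0

9.0


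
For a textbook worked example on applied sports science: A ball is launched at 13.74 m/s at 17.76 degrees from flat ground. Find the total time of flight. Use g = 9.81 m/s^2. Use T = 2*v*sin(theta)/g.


T = 2*v*sin(theta)/g
sin(theta) = sin(17.76 deg) = 0.305
T = 2*13.74*0.305 / 9.81
T = 8.3822 / 9.81 = 0.8545 s

0.8545 s


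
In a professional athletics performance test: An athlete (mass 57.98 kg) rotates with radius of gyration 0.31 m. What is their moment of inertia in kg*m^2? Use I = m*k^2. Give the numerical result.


I = m * k^2
I = 57.98 * 0.31^2
I = 57.98 * 0.0961 = 5.5719 kg*m^2

5.5719 kg*m^2


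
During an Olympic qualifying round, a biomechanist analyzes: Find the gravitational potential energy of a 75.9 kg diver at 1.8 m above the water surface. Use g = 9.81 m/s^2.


PE = m * g * h
PE = 75.9 * 9.81 * 1.8
PE = 744.579 * 1.8 = 1340.2422 J

1340.2422 J


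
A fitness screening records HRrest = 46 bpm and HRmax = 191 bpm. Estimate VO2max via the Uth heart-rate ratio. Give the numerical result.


VO2max = 15.3 * HRmax / HRrest
VO2max = 15.3 * 191 / 46
VO2max = 2922.3 / 46 = 63.5283 mL/kg/min

63.5283 mL/kg/min


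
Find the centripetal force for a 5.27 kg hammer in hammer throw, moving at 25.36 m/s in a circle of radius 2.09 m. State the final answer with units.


Fc = m * v^2 / r
v^2 = 25.36^2 = 643.1296
Fc = 5.27 * 643.1296 / 2.09
Fc = 3389.293 / 2.09 = 1621.6713 N

1621.6713 N


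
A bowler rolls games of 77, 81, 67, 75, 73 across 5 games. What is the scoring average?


Average = sum / n
Sum = 373
Average = 373 / 5 = 74.6

74.6


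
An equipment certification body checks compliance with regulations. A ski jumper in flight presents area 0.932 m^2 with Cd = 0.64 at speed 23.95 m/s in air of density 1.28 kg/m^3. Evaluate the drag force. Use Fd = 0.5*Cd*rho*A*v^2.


Fd = 0.5 * Cd * rho * A * v^2
Fd = 0.5 * 0.64 * 1.28 * 0.932 * 23.95^2
v^2 = 573.6025
Fd = 0.5 * 0.64 * 1.28 * 0.932 * 573.6025 = 218.9711 N

218.9711 N


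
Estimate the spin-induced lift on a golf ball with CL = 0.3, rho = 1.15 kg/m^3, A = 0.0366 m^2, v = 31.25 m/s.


FM = 0.5 * CL * rho * A * v^2
FM = 0.5 * 0.3 * 1.15 * 0.0366 * 31.25^2
v^2 = 976.5625
FM = 0.5 * 0.3 * 1.15 * 0.0366 * 976.5625 = 6.1655 N

6.1655 N


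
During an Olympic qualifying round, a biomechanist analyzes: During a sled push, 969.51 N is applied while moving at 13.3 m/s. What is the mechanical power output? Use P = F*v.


P = F * v
P = 969.51 * 13.3
P = 12894.483 W

12894.483 W


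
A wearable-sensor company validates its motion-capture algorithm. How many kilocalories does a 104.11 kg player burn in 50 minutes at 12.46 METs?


kcal = MET * mass * time_hr
Convert time: 50 min = 0.8333 hr
kcal = 12.46 * 104.11 * 0.8333
kcal = 1081.0088 kcal

1081.0088 kcal


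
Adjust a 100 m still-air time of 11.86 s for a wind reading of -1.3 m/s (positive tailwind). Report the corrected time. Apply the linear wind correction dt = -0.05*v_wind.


dt = -0.05 * v_wind = -0.05 * -1.3 = 0.065 s
t_corrected = t_still + dt = 11.86 + (0.065)
t_corrected = 11.925 s

11.925 s


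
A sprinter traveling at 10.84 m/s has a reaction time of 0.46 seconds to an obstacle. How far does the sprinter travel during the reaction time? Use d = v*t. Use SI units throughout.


d = v * t
d = 10.84 * 0.46
d = 4.9864 m

4.9864 m


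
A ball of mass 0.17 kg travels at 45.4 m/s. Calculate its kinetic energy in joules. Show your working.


KE = 0.5 * m * v^2
KE = 0.5 * 0.17 * 45.4^2
KE = 0.5 * 0.17 * 2061.16 = 175.1986 J

175.1986 J


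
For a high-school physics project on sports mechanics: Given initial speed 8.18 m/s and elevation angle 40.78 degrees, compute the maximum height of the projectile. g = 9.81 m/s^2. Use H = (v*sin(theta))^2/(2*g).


H = (v*sin(theta))^2 / (2*g)
vy = v*sin(theta) = 8.18 * sin(40.78 deg) = 5.3428 m/s
H = vy^2 / (2*g) = 28.5457 / (2*9.81)
H = 28.5457 / 19.62 = 1.4549 m

1.4549 m


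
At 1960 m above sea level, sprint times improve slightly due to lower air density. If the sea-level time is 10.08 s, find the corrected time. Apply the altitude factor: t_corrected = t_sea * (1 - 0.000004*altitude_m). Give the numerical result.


Correction factor = 1 - 0.000004 * 1960 = 0.99216
t_corrected = t_sea * factor = 10.08 * 0.99216
t_corrected = 10.001 s

10.001 s


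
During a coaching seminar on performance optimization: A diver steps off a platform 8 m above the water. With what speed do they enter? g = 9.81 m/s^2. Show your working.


v = sqrt(2 * g * h)
v = sqrt(2 * 9.81 * 8)
v = sqrt(156.96) = 12.5284 m/s

12.5284 m/s


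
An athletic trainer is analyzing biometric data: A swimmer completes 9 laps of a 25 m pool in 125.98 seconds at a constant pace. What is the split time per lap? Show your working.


Split time = total_time / n_laps = 125.98 / 9
Split time = 13.9978 s per lap

13.9978 s


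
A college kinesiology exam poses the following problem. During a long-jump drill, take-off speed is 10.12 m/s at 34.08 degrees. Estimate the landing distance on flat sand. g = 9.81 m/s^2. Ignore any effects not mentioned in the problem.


R = v^2 * sin(2*theta) / g
Convert angle to radians: theta = 34.08 deg = 0.5948 rad
sin(2*theta) = sin(1.1896) = 0.9282
R = 10.12^2 * 0.9282 / 9.81
R = 102.4144 * 0.9282 / 9.81 = 9.6905 m

9.6905 m


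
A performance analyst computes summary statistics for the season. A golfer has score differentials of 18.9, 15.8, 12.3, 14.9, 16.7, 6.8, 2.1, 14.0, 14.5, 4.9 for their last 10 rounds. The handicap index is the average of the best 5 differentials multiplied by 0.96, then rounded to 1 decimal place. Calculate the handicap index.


All differentials: 18.9, 15.8, 12.3, 14.9, 16.7, 6.8, 2.1, 14.0, 14.5, 4.9
Sorted: 2.1, 4.9, 6.8, 12.3, 14.0, 14.5, 14.9, 15.8, 16.7, 18.9
Best 5: 2.1, 4.9, 6.8, 12.3, 14.0
Average of best = 40.1 / 5 = 8.02
Raw index = 8.02 * 0.96 = 7.6992
Handicap index = round(7.6992, 1) = 7.7

7.7


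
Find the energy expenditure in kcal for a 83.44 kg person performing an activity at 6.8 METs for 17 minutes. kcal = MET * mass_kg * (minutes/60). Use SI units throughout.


kcal = MET * mass * time_hr
Convert time: 17 min = 0.2833 hr
kcal = 6.8 * 83.44 * 0.2833
kcal = 160.7611 kcal

160.7611 kcal


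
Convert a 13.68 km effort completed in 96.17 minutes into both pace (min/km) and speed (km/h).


Pace = time / distance = 96.17 min / 13.68 km = 7.03 min/km
Speed = distance / time_in_hours = 13.68 / 1.6028 hr
Speed = 8.5349 km/h

7.03 min/km, 8.5349 km/h


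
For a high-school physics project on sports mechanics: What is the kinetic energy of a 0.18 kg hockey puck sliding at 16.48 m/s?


KE = 0.5 * m * v^2
KE = 0.5 * 0.18 * 16.48^2
KE = 0.5 * 0.18 * 271.5904 = 24.4431 J

24.4431 J


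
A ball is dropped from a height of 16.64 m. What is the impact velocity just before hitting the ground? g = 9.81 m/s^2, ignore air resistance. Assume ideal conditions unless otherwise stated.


v = sqrt(2 * g * h)
v = sqrt(2 * 9.81 * 16.64)
v = sqrt(326.4768) = 18.0687 m/s

18.0687 m/s


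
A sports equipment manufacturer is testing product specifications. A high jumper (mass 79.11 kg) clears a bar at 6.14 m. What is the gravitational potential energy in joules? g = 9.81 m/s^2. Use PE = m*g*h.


PE = m * g * h
PE = 79.11 * 9.81 * 6.14
PE = 776.0691 * 6.14 = 4765.0643 J

4765.0643 J


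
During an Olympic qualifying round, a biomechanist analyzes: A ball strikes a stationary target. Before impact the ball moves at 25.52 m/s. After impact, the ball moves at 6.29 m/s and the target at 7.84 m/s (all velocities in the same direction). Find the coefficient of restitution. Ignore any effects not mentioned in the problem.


e = (v2_after - v1_after) / (v1_before - v2_before)
Numerator = 7.84 - 6.29 = 1.55
Denominator = 25.52 - 0 = 25.52
e = 1.55 / 25.52 = 0.0607

0.0607


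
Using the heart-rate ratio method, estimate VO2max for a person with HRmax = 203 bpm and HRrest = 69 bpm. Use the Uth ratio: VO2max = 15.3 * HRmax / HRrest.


VO2max = 15.3 * HRmax / HRrest
VO2max = 15.3 * 203 / 69
VO2max = 3105.9 / 69 = 45.013 mL/kg/min

45.013 mL/kg/min


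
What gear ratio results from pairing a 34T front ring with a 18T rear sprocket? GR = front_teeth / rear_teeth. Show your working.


GR = front_teeth / rear_teeth
GR = 34 / 18
GR = 1.8889

1.8889


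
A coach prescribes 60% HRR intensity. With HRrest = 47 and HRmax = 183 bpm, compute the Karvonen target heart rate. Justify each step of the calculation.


Target = HRrest + pct*(HRmax - HRrest)
Heart rate reserve = HRmax - HRrest = 183 - 47 = 136 bpm
Fraction = 60% = 0.6
Target = 47 + 0.6 * 136
Target = 47 + 81.6 = 128.6 bpm

128.6 bpm


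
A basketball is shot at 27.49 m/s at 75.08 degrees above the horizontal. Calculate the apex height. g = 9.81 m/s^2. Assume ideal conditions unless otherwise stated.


H = (v*sin(theta))^2 / (2*g)
vy = v*sin(theta) = 27.49 * sin(75.08 deg) = 26.5632 m/s
H = vy^2 / (2*g) = 705.6041 / (2*9.81)
H = 705.6041 / 19.62 = 35.9635 m

35.9635 m


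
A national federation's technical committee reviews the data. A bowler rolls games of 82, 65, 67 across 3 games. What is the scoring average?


Average = sum / n
Sum = 214
Average = 214 / 3 = 71.3333

71.3333


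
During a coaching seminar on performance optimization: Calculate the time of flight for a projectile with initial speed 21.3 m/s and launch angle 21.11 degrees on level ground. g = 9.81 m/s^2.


T = 2*v*sin(theta)/g
sin(theta) = sin(21.11 deg) = 0.3602
T = 2*21.3*0.3602 / 9.81
T = 15.3428 / 9.81 = 1.564 s

1.564 s


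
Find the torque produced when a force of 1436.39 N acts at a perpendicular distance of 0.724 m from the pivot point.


tau = F * d
tau = 1436.39 * 0.724
tau = 1039.9464 N*m

1039.9464 N*m


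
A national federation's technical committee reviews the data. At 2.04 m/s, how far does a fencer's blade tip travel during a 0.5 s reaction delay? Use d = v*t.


d = v * t
d = 2.04 * 0.5
d = 1.02 m

1.02 m


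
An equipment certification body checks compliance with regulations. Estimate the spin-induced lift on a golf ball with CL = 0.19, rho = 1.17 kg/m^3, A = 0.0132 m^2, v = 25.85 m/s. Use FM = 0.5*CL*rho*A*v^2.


FM = 0.5 * CL * rho * A * v^2
FM = 0.5 * 0.19 * 1.17 * 0.0132 * 25.85^2
v^2 = 668.2225
FM = 0.5 * 0.19 * 1.17 * 0.0132 * 668.2225 = 0.9804 N

0.9804 N


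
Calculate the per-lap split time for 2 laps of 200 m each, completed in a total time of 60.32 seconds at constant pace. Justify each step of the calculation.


Split time = total_time / n_laps = 60.32 / 2
Split time = 30.16 s per lap

30.16 s


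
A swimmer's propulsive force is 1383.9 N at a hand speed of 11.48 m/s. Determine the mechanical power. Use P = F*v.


P = F * v
P = 1383.9 * 11.48
P = 15887.172 W

15887.172 W


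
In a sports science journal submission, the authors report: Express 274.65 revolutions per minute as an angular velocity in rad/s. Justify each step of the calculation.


omega = RPM * 2 * pi / 60
omega = 274.65 * 2 * 3.14159 / 60
omega = 1725.6768 / 60 = 28.7613 rad/s

28.7613 rad/s


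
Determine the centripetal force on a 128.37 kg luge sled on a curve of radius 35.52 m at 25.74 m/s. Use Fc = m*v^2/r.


Fc = m * v^2 / r
v^2 = 25.74^2 = 662.5476
Fc = 128.37 * 662.5476 / 35.52
Fc = 85051.2354 / 35.52 = 2394.4605 N

2394.4605 N


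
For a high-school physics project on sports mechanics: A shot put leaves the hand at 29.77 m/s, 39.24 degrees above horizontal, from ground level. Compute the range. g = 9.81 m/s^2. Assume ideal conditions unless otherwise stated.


R = v^2 * sin(2*theta) / g
Convert angle to radians: theta = 39.24 deg = 0.6849 rad
sin(2*theta) = sin(1.3697) = 0.9799
R = 29.77^2 * 0.9799 / 9.81
R = 886.2529 * 0.9799 / 9.81 = 88.5219 m

88.5219 m


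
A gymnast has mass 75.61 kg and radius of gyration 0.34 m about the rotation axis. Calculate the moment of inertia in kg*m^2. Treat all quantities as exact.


I = m * k^2
I = 75.61 * 0.34^2
I = 75.61 * 0.1156 = 8.7405 kg*m^2

8.7405 kg*m^2


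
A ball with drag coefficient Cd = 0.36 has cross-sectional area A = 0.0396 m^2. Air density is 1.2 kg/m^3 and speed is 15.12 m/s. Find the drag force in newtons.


Fd = 0.5 * Cd * rho * A * v^2
Fd = 0.5 * 0.36 * 1.2 * 0.0396 * 15.12^2
v^2 = 228.6144
Fd = 0.5 * 0.36 * 1.2 * 0.0396 * 228.6144 = 1.9555 N

1.9555 N


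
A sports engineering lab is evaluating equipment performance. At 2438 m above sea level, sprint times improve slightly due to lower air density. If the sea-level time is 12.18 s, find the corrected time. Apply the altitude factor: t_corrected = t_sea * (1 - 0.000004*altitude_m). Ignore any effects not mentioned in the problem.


Correction factor = 1 - 0.000004 * 2438 = 0.990248
t_corrected = t_sea * factor = 12.18 * 0.990248
t_corrected = 12.0612 s

12.0612 s


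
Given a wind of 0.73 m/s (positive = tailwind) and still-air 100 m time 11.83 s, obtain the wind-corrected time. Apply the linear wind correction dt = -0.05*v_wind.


dt = -0.05 * v_wind = -0.05 * 0.73 = -0.0365 s
t_corrected = t_still + dt = 11.83 + (-0.0365)
t_corrected = 11.7935 s

11.7935 s


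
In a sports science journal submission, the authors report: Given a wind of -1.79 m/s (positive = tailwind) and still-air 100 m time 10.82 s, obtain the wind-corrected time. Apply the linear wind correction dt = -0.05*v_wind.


dt = -0.05 * v_wind = -0.05 * -1.79 = 0.0895 s
t_corrected = t_still + dt = 10.82 + (0.0895)
t_corrected = 10.9095 s

10.9095 s


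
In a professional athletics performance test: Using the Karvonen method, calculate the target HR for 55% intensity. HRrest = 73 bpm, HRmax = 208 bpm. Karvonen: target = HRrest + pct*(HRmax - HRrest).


Target = HRrest + pct*(HRmax - HRrest)
Heart rate reserve = HRmax - HRrest = 208 - 73 = 135 bpm
Fraction = 55% = 0.55
Target = 73 + 0.55 * 135
Target = 73 + 74.25 = 147.25 bpm

147.25 bpm


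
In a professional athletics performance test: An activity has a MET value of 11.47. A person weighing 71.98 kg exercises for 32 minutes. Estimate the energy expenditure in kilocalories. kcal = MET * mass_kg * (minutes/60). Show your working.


kcal = MET * mass * time_hr
Convert time: 32 min = 0.5333 hr
kcal = 11.47 * 71.98 * 0.5333
kcal = 440.3257 kcal

440.3257 kcal


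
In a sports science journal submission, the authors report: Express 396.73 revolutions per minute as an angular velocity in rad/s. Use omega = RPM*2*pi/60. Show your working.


omega = RPM * 2 * pi / 60
omega = 396.73 * 2 * 3.14159 / 60
omega = 2492.7281 / 60 = 41.5455 rad/s

41.5455 rad/s


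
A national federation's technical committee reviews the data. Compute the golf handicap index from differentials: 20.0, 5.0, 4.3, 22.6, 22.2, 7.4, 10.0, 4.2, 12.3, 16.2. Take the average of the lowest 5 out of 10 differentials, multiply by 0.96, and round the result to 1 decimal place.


All differentials: 20.0, 5.0, 4.3, 22.6, 22.2, 7.4, 10.0, 4.2, 12.3, 16.2
Sorted: 4.2, 4.3, 5.0, 7.4, 10.0, 12.3, 16.2, 20.0, 22.2, 22.6
Best 5: 4.2, 4.3, 5.0, 7.4, 10.0
Average of best = 30.9 / 5 = 6.18
Raw index = 6.18 * 0.96 = 5.9328
Handicap index = round(5.9328, 1) = 5.9

5.9


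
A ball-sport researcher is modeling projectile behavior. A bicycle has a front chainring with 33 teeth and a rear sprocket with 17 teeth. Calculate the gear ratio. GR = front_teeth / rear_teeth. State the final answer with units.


GR = front_teeth / rear_teeth
GR = 33 / 17
GR = 1.9412

1.9412
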